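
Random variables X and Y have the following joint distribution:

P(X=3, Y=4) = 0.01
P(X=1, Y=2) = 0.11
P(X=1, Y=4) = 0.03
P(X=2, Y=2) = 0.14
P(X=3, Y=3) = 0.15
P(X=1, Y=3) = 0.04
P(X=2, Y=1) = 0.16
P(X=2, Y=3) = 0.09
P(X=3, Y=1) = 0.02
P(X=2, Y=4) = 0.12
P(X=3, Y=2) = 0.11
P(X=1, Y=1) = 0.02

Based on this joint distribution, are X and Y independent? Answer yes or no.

no

P(X=3) = 0.29 and P(Y=3) = 0.28, so their product is 0.0812, but P(X=3, Y=3) = 0.15. Since these differ, X and Y are not independent.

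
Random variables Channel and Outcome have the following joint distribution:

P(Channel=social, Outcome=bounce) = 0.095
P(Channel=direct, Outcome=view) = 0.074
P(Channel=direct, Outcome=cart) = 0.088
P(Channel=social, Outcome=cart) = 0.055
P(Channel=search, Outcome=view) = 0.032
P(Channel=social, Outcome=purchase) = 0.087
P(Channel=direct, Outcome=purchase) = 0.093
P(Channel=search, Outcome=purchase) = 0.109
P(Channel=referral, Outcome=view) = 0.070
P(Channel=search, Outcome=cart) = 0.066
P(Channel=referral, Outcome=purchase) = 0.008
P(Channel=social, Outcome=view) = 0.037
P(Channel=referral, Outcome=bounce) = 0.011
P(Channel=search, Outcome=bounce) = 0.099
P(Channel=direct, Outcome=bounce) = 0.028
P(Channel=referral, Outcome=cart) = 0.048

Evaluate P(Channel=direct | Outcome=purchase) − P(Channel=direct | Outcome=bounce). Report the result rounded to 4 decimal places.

P(Outcome=purchase) = 0.109 + 0.087 + 0.093 + 0.008 = 0.297; P(Channel=direct | Outcome=purchase) = 0.093/0.297 = 0.31313.
P(Outcome=bounce) = 0.099 + 0.095 + 0.028 + 0.011 = 0.233; P(Channel=direct | Outcome=bounce) = 0.028/0.233 = 0.12017.
Difference = 0.1930.

0.1930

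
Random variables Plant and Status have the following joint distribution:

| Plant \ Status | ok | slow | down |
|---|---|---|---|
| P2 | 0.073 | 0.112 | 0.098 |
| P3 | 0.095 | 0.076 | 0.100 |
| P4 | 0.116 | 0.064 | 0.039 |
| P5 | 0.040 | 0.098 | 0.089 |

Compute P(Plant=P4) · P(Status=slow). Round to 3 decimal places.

P(Plant=P4) = 0.116 + 0.064 + 0.039 = 0.219.
P(Status=slow) = 0.112 + 0.076 + 0.064 + 0.098 = 0.350.
Product: 0.219 × 0.350 = 0.077.

0.077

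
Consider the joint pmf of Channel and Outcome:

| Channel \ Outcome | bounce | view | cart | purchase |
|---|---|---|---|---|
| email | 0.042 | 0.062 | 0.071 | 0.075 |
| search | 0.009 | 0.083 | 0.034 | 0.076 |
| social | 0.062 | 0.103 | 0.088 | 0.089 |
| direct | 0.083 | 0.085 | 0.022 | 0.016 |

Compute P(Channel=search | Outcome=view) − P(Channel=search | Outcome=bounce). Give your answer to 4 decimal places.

P(Outcome=view) = 0.062 + 0.083 + 0.103 + 0.085 = 0.333; P(Channel=search | Outcome=view) = 0.083/0.333 = 0.24925.
P(Outcome=bounce) = 0.042 + 0.009 + 0.062 + 0.083 = 0.196; P(Channel=search | Outcome=bounce) = 0.009/0.196 = 0.04592.
Difference = 0.2033.

0.2033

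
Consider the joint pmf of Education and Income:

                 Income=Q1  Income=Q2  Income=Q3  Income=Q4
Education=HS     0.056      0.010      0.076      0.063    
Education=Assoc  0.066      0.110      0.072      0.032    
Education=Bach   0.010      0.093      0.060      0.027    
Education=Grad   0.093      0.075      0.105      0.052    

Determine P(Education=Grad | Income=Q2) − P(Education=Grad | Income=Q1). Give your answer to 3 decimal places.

P(Income=Q2) = 0.010 + 0.110 + 0.093 + 0.075 = 0.288; P(Education=Grad | Income=Q2) = 0.075/0.288 = 0.2604.
P(Income=Q1) = 0.056 + 0.066 + 0.010 + 0.093 = 0.225; P(Education=Grad | Income=Q1) = 0.093/0.225 = 0.4133.
Difference = -0.153.

-0.153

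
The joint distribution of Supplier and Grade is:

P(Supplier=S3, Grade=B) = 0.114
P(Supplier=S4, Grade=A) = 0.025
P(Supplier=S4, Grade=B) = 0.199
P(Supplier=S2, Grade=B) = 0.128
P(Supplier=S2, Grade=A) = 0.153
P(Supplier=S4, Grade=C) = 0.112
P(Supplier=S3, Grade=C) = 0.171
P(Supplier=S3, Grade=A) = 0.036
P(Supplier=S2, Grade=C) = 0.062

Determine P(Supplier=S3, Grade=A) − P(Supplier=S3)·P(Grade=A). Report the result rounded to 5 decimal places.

P(Supplier=S3) = 0.036 + 0.114 + 0.171 = 0.321.
P(Grade=A) = 0.153 + 0.036 + 0.025 = 0.214.
P(Supplier=S3, Grade=A) − P(Supplier=S3)P(Grade=A) = 0.036 − 0.321×0.214 = -0.03269.

-0.03269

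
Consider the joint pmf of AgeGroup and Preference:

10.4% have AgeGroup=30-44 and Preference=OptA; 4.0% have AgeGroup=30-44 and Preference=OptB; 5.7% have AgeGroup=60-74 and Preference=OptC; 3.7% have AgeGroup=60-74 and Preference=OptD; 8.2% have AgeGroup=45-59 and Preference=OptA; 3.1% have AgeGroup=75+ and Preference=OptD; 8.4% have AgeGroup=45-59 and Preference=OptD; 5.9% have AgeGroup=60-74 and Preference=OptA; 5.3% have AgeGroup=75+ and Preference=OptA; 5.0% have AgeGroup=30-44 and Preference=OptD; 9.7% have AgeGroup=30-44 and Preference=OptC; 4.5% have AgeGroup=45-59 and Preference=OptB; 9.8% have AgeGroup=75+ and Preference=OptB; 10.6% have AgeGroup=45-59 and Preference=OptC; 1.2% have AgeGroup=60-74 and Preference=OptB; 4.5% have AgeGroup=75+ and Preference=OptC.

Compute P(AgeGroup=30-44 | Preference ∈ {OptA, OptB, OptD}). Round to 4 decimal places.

0.2791

P(Preference=OptA) = 0.104 + 0.082 + 0.059 + 0.053 = 0.298.
P(Preference=OptB) = 0.040 + 0.045 + 0.012 + 0.098 = 0.195.
P(Preference=OptD) = 0.050 + 0.084 + 0.037 + 0.031 = 0.202.
P(Preference ∈ {OptA, OptB, OptD}) = 0.298 + 0.195 + 0.202 = 0.695; P(AgeGroup=30-44, Preference ∈ {OptA, OptB, OptD}) = 0.104 + 0.040 + 0.050 = 0.194.
P(AgeGroup=30-44 | Preference ∈ {OptA, OptB, OptD}) = 0.194/0.695 = 0.2791.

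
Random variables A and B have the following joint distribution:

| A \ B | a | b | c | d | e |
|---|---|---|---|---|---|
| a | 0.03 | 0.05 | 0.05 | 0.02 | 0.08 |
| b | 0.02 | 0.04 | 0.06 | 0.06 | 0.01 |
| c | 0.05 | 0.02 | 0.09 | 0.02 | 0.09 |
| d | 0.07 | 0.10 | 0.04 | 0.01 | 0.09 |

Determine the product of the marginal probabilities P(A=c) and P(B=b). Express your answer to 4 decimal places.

P(A=c) = 0.05 + 0.02 + 0.09 + 0.02 + 0.09 = 0.27.
P(B=b) = 0.05 + 0.04 + 0.02 + 0.10 = 0.21.
Product: 0.27 × 0.21 = 0.0567.

0.0567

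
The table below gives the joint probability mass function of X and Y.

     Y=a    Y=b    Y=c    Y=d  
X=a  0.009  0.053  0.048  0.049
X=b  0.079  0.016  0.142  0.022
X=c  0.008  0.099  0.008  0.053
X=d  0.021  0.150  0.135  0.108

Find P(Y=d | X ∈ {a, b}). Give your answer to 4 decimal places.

P(X=a) = 0.009 + 0.053 + 0.048 + 0.049 = 0.159.
P(X=b) = 0.079 + 0.016 + 0.142 + 0.022 = 0.259.
P(X ∈ {a, b}) = 0.159 + 0.259 = 0.418; P(Y=d, X ∈ {a, b}) = 0.049 + 0.022 = 0.071.
P(Y=d | X ∈ {a, b}) = 0.071/0.418 = 0.1699.

0.1699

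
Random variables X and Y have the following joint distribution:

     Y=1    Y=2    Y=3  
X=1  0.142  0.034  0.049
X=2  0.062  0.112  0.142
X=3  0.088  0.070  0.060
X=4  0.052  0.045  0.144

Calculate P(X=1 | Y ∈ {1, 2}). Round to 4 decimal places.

P(Y=1) = 0.142 + 0.062 + 0.088 + 0.052 = 0.344.
P(Y=2) = 0.034 + 0.112 + 0.070 + 0.045 = 0.261.
P(Y ∈ {1, 2}) = 0.344 + 0.261 = 0.605; P(X=1, Y ∈ {1, 2}) = 0.142 + 0.034 = 0.176.
P(X=1 | Y ∈ {1, 2}) = 0.176/0.605 = 0.2909.

0.2909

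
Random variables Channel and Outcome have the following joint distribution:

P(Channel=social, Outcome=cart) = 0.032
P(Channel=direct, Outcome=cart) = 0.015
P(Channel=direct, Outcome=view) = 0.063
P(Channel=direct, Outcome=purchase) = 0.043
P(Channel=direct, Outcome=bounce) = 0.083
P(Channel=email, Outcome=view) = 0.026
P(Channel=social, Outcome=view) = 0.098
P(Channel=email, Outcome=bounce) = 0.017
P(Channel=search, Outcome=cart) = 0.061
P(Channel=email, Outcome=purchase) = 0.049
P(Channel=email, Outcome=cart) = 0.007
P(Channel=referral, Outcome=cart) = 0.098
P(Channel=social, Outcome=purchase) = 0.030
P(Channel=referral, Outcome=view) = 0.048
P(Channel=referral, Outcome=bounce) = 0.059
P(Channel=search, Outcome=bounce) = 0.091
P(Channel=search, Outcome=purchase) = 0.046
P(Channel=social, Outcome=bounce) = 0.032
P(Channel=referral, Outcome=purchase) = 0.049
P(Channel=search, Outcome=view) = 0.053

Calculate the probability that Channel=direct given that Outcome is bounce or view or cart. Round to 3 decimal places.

0.206

P(Outcome=bounce) = 0.017 + 0.091 + 0.032 + 0.083 + 0.059 = 0.282.
P(Outcome=view) = 0.026 + 0.053 + 0.098 + 0.063 + 0.048 = 0.288.
P(Outcome=cart) = 0.007 + 0.061 + 0.032 + 0.015 + 0.098 = 0.213.
P(Outcome ∈ {bounce, view, cart}) = 0.282 + 0.288 + 0.213 = 0.783; P(Channel=direct, Outcome ∈ {bounce, view, cart}) = 0.083 + 0.063 + 0.015 = 0.161.
P(Channel=direct | Outcome ∈ {bounce, view, cart}) = 0.161/0.783 = 0.206.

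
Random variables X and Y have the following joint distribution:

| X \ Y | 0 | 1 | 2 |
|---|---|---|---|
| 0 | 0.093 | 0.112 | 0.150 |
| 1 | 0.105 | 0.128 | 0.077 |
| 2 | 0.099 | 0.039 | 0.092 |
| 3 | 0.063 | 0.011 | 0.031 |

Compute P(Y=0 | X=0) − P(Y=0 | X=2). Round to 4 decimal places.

P(X=0) = 0.093 + 0.112 + 0.150 = 0.355; P(Y=0 | X=0) = 0.093/0.355 = 0.26197.
P(X=2) = 0.099 + 0.039 + 0.092 = 0.230; P(Y=0 | X=2) = 0.099/0.230 = 0.43043.
Difference = -0.1685.

-0.1685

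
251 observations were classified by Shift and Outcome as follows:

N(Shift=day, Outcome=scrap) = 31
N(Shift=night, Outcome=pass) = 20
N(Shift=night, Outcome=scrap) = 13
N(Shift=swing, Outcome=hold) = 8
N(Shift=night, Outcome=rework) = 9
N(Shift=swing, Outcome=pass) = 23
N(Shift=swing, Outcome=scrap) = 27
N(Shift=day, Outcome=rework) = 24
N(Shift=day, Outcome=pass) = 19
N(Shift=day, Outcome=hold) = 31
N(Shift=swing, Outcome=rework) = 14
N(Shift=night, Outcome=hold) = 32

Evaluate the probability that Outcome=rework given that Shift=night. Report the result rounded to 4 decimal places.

Total with Shift=night: 20 + 9 + 13 + 32 = 74.
P(Outcome=rework | Shift=night) = 9/74 = 0.1216.

0.1216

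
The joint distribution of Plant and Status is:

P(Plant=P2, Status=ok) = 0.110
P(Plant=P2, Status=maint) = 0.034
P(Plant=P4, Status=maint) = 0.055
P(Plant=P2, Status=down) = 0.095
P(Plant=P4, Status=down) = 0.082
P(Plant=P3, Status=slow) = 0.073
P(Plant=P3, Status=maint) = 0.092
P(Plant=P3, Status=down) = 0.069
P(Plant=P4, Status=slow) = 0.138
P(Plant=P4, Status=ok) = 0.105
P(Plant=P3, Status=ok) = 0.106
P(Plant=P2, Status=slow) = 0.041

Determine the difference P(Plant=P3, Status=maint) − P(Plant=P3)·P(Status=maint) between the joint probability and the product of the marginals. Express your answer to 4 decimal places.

P(Plant=P3) = 0.106 + 0.073 + 0.069 + 0.092 = 0.340.
P(Status=maint) = 0.034 + 0.092 + 0.055 = 0.181.
P(Plant=P3, Status=maint) − P(Plant=P3)P(Status=maint) = 0.092 − 0.340×0.181 = 0.0305.

0.0305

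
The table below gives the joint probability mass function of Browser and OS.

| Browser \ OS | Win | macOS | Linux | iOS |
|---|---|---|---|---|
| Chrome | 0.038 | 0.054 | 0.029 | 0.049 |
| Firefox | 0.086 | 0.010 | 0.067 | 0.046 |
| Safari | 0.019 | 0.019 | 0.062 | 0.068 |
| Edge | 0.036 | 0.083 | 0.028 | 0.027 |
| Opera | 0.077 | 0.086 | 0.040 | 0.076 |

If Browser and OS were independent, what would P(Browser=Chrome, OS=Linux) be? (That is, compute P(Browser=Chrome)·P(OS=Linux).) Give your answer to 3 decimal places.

0.038

P(Browser=Chrome) = 0.038 + 0.054 + 0.029 + 0.049 = 0.170.
P(OS=Linux) = 0.029 + 0.067 + 0.062 + 0.028 + 0.040 = 0.226.
Product: 0.170 × 0.226 = 0.038.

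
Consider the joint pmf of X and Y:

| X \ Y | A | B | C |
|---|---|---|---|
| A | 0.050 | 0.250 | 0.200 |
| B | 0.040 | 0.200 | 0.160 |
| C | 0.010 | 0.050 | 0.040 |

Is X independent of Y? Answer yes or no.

Every cell satisfies P(X,Y) = P(X)·P(Y). For instance P(X=B) = 0.400, P(Y=C) = 0.400, and 0.400×0.400 = 0.160 matches the joint entry. So X and Y are independent.

yes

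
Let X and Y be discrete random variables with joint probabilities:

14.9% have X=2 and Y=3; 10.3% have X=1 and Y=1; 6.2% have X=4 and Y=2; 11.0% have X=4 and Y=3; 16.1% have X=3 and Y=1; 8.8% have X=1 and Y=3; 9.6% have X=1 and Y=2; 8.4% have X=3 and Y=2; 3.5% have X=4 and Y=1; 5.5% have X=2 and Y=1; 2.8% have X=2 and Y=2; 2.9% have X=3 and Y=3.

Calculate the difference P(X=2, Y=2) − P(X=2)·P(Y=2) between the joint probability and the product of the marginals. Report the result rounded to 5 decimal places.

P(X=2) = 0.055 + 0.028 + 0.149 = 0.232.
P(Y=2) = 0.096 + 0.028 + 0.084 + 0.062 = 0.270.
P(X=2, Y=2) − P(X=2)P(Y=2) = 0.028 − 0.232×0.270 = -0.03464.

-0.03464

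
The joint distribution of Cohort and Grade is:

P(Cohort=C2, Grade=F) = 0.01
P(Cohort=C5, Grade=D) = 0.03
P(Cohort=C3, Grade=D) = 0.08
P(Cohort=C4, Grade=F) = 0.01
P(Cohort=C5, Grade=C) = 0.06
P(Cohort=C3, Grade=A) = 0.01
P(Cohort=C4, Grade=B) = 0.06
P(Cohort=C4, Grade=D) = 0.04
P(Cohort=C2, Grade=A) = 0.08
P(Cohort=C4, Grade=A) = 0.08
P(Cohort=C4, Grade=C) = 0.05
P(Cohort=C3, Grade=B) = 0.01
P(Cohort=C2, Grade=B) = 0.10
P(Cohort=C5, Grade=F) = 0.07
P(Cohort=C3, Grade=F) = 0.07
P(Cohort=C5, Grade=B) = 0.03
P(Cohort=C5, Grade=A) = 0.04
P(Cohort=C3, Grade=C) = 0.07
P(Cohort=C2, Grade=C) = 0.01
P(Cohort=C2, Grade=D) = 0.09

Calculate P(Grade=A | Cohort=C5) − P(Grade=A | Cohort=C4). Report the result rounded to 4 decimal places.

-0.1594

P(Cohort=C5) = 0.04 + 0.03 + 0.06 + 0.03 + 0.07 = 0.23; P(Grade=A | Cohort=C5) = 0.04/0.23 = 0.17391.
P(Cohort=C4) = 0.08 + 0.06 + 0.05 + 0.04 + 0.01 = 0.24; P(Grade=A | Cohort=C4) = 0.08/0.24 = 0.33333.
Difference = -0.1594.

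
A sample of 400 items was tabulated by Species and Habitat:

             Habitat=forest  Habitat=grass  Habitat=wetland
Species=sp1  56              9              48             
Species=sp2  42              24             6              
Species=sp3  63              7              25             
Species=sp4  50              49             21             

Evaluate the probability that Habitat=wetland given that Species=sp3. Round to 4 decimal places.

0.2632

Total with Species=sp3: 63 + 7 + 25 = 95.
P(Habitat=wetland | Species=sp3) = 25/95 = 0.2632.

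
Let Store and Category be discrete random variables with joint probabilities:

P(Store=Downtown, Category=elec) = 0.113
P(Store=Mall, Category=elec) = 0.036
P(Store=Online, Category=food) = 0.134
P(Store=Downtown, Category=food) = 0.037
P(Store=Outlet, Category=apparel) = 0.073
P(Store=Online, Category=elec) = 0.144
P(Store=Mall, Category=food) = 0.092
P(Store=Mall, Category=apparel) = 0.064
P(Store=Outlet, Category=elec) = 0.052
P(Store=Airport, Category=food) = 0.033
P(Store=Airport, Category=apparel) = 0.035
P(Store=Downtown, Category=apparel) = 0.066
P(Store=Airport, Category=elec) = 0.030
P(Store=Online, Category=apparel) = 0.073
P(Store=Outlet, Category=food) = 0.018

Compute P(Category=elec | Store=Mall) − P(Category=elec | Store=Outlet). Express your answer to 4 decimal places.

P(Store=Mall) = 0.092 + 0.064 + 0.036 = 0.192; P(Category=elec | Store=Mall) = 0.036/0.192 = 0.18750.
P(Store=Outlet) = 0.018 + 0.073 + 0.052 = 0.143; P(Category=elec | Store=Outlet) = 0.052/0.143 = 0.36364.
Difference = -0.1761.

-0.1761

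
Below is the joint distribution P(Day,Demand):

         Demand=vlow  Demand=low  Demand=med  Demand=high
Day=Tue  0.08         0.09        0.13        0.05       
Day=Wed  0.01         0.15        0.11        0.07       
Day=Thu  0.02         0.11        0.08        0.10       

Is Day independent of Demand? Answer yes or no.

no

P(Day=Tue) = 0.35 and P(Demand=vlow) = 0.11, so their product is 0.0385, but P(Day=Tue, Demand=vlow) = 0.08. Since these differ, Day and Demand are not independent.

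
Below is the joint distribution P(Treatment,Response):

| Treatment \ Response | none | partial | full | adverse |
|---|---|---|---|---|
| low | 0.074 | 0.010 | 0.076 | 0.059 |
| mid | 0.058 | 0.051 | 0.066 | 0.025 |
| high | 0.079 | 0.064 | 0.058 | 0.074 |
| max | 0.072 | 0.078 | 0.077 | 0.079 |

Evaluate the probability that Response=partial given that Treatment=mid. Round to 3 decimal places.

0.255

P(Treatment=mid) = 0.058 + 0.051 + 0.066 + 0.025 = 0.200.
P(Response=partial | Treatment=mid) = 0.051/0.200 = 0.255.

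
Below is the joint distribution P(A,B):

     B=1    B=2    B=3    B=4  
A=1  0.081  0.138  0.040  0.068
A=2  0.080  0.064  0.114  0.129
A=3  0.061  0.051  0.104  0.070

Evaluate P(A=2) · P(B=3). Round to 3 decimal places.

P(A=2) = 0.080 + 0.064 + 0.114 + 0.129 = 0.387.
P(B=3) = 0.040 + 0.114 + 0.104 = 0.258.
Product: 0.387 × 0.258 = 0.100.

0.100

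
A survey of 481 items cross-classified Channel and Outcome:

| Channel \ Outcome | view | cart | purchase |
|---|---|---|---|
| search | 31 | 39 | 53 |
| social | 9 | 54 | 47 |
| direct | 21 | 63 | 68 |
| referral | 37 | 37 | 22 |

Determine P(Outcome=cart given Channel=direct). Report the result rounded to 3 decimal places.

0.414

Total with Channel=direct: 21 + 63 + 68 = 152.
P(Outcome=cart | Channel=direct) = 63/152 = 0.414.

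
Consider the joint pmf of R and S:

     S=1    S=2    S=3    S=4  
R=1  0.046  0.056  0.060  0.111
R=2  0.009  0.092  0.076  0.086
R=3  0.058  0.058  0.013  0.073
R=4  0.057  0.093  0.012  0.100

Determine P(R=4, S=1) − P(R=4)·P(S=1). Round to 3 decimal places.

P(R=4) = 0.057 + 0.093 + 0.012 + 0.100 = 0.262.
P(S=1) = 0.046 + 0.009 + 0.058 + 0.057 = 0.170.
P(R=4, S=1) − P(R=4)P(S=1) = 0.057 − 0.262×0.170 = 0.012.

0.012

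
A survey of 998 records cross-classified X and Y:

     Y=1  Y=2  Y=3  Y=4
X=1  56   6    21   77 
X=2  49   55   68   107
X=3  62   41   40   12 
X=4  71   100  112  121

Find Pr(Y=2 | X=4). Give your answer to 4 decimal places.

0.2475

Total with X=4: 71 + 100 + 112 + 121 = 404.
P(Y=2 | X=4) = 100/404 = 0.2475.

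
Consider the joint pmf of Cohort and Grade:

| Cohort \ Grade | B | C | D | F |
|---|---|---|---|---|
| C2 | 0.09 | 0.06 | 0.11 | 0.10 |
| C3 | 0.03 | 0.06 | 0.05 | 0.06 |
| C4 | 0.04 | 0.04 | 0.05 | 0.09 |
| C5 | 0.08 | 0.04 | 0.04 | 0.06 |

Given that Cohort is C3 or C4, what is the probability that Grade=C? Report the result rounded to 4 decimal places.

0.2381

P(Cohort=C3) = 0.03 + 0.06 + 0.05 + 0.06 = 0.20.
P(Cohort=C4) = 0.04 + 0.04 + 0.05 + 0.09 = 0.22.
P(Cohort ∈ {C3, C4}) = 0.20 + 0.22 = 0.42; P(Grade=C, Cohort ∈ {C3, C4}) = 0.06 + 0.04 = 0.10.
P(Grade=C | Cohort ∈ {C3, C4}) = 0.10/0.42 = 0.2381.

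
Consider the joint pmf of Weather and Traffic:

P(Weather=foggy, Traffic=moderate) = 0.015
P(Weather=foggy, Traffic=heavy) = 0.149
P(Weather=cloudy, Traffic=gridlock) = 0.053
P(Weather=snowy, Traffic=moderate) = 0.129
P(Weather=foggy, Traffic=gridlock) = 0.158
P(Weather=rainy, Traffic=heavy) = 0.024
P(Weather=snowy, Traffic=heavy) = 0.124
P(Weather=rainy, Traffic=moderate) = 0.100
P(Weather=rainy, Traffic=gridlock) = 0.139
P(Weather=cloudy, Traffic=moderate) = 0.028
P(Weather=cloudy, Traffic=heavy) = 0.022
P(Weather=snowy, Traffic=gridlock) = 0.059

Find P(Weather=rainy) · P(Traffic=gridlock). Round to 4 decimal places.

P(Weather=rainy) = 0.100 + 0.024 + 0.139 = 0.263.
P(Traffic=gridlock) = 0.053 + 0.139 + 0.059 + 0.158 = 0.409.
Product: 0.263 × 0.409 = 0.1076.

0.1076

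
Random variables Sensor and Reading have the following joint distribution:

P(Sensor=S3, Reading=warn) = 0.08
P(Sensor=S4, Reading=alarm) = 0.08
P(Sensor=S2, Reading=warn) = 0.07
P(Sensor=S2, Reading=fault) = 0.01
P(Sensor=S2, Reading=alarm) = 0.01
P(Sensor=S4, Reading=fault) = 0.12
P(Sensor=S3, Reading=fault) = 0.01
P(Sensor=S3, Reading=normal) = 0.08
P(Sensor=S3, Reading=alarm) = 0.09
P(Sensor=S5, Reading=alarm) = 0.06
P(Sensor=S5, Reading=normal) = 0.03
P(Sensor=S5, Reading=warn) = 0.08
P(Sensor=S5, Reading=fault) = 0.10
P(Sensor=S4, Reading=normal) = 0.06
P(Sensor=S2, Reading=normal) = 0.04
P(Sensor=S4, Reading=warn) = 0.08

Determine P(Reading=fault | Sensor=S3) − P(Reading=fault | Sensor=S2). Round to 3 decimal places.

-0.038

P(Sensor=S3) = 0.08 + 0.08 + 0.09 + 0.01 = 0.26; P(Reading=fault | Sensor=S3) = 0.01/0.26 = 0.0385.
P(Sensor=S2) = 0.04 + 0.07 + 0.01 + 0.01 = 0.13; P(Reading=fault | Sensor=S2) = 0.01/0.13 = 0.0769.
Difference = -0.038.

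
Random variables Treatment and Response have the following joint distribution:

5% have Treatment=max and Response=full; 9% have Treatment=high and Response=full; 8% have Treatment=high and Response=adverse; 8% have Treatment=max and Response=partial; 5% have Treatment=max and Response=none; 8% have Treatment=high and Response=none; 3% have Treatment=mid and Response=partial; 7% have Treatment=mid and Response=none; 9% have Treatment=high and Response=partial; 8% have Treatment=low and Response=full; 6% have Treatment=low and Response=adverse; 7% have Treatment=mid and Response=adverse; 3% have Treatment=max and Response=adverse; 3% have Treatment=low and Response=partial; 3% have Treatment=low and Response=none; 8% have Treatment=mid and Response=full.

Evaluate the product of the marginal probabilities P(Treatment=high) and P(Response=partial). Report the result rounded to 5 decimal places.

0.07820

P(Treatment=high) = 0.08 + 0.09 + 0.09 + 0.08 = 0.34.
P(Response=partial) = 0.03 + 0.03 + 0.09 + 0.08 = 0.23.
Product: 0.34 × 0.23 = 0.07820.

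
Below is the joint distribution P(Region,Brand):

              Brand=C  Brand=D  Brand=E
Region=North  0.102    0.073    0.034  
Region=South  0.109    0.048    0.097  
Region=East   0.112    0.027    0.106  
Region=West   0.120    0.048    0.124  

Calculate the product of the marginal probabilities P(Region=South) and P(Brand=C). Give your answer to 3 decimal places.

0.113

P(Region=South) = 0.109 + 0.048 + 0.097 = 0.254.
P(Brand=C) = 0.102 + 0.109 + 0.112 + 0.120 = 0.443.
Product: 0.254 × 0.443 = 0.113.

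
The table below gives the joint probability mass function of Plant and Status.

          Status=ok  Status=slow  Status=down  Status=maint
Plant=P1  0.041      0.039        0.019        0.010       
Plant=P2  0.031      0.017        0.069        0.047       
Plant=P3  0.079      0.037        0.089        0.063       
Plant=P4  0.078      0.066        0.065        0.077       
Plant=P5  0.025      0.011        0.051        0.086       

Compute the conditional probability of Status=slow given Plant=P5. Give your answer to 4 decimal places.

P(Plant=P5) = 0.025 + 0.011 + 0.051 + 0.086 = 0.173.
P(Status=slow | Plant=P5) = 0.011/0.173 = 0.0636.

0.0636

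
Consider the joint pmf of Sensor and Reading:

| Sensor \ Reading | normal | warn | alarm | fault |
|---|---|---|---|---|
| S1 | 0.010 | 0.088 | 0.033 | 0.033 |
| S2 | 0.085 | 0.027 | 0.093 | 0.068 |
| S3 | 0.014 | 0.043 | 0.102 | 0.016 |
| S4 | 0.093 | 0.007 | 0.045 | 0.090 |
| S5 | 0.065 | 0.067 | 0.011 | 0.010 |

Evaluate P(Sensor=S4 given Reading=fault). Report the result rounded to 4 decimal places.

0.4147

P(Reading=fault) = 0.033 + 0.068 + 0.016 + 0.090 + 0.010 = 0.217.
P(Sensor=S4 | Reading=fault) = 0.090/0.217 = 0.4147.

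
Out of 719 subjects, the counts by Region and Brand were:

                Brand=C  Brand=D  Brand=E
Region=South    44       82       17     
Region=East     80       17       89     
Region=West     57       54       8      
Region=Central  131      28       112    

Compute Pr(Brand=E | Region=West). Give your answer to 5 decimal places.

Total with Region=West: 57 + 54 + 8 = 119.
P(Brand=E | Region=West) = 8/119 = 0.06723.

0.06723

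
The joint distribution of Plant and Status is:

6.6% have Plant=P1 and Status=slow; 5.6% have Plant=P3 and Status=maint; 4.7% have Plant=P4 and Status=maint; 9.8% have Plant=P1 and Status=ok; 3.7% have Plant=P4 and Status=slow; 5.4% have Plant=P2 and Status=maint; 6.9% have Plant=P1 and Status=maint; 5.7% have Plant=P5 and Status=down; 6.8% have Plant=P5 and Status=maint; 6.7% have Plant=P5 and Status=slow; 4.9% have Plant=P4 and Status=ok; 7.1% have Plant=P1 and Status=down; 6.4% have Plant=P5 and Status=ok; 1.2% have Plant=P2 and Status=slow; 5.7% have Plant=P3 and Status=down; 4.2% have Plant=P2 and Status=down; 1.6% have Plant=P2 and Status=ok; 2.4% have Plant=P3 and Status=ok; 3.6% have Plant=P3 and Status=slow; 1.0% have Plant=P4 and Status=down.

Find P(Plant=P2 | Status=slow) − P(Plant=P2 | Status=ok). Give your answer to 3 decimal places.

-0.009

P(Status=slow) = 0.066 + 0.012 + 0.036 + 0.037 + 0.067 = 0.218; P(Plant=P2 | Status=slow) = 0.012/0.218 = 0.0550.
P(Status=ok) = 0.098 + 0.016 + 0.024 + 0.049 + 0.064 = 0.251; P(Plant=P2 | Status=ok) = 0.016/0.251 = 0.0637.
Difference = -0.009.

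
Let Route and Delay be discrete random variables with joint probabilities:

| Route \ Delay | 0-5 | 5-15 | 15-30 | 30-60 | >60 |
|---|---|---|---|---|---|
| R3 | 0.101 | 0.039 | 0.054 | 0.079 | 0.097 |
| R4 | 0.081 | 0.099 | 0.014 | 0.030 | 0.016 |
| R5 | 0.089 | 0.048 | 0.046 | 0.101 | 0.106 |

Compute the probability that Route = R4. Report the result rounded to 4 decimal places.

0.2400

P(Route=R4) = 0.081 + 0.099 + 0.014 + 0.030 + 0.016 = 0.240.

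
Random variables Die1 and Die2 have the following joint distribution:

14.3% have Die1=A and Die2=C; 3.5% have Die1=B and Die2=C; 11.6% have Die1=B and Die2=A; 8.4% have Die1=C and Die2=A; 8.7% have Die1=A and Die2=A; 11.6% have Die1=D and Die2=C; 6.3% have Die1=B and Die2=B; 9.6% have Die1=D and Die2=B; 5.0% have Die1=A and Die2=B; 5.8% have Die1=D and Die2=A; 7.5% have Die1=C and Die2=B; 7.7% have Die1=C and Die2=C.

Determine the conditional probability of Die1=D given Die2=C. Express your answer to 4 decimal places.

P(Die2=C) = 0.143 + 0.035 + 0.077 + 0.116 = 0.371.
P(Die1=D | Die2=C) = 0.116/0.371 = 0.3127.

0.3127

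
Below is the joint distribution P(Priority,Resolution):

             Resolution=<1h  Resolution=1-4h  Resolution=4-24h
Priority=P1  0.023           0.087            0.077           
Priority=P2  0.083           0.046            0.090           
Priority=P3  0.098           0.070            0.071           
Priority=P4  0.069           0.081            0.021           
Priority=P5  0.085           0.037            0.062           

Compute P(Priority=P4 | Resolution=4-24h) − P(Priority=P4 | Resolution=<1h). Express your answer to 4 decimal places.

-0.1273

P(Resolution=4-24h) = 0.077 + 0.090 + 0.071 + 0.021 + 0.062 = 0.321; P(Priority=P4 | Resolution=4-24h) = 0.021/0.321 = 0.06542.
P(Resolution=<1h) = 0.023 + 0.083 + 0.098 + 0.069 + 0.085 = 0.358; P(Priority=P4 | Resolution=<1h) = 0.069/0.358 = 0.19274.
Difference = -0.1273.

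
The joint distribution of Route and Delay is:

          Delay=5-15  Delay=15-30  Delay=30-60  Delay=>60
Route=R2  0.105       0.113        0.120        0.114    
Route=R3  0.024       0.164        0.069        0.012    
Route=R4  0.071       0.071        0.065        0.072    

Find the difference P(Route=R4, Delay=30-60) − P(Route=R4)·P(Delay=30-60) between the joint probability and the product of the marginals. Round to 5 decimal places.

P(Route=R4) = 0.071 + 0.071 + 0.065 + 0.072 = 0.279.
P(Delay=30-60) = 0.120 + 0.069 + 0.065 = 0.254.
P(Route=R4, Delay=30-60) − P(Route=R4)P(Delay=30-60) = 0.065 − 0.279×0.254 = -0.00587.

-0.00587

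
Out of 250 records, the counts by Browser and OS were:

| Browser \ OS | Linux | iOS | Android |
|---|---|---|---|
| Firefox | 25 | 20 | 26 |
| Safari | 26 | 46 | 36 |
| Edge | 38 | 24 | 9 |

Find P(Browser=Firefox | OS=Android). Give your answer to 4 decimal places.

0.3662

Total with OS=Android: 26 + 36 + 9 = 71.
P(Browser=Firefox | OS=Android) = 26/71 = 0.3662.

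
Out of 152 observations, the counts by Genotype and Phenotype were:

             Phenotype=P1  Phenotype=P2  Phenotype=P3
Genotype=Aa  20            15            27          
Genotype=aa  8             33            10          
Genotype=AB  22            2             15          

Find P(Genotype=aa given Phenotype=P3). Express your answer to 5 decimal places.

Total with Phenotype=P3: 27 + 10 + 15 = 52.
P(Genotype=aa | Phenotype=P3) = 10/52 = 0.19231.

0.19231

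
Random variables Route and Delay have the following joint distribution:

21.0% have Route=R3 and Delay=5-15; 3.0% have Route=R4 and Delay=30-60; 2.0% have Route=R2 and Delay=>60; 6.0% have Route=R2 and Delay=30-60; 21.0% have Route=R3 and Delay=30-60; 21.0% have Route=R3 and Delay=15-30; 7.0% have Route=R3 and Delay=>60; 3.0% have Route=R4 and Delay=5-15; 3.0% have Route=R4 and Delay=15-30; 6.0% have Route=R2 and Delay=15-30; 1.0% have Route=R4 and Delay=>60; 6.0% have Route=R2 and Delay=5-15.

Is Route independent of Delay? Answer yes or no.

Every cell satisfies P(Route,Delay) = P(Route)·P(Delay). For instance P(Route=R3) = 0.700, P(Delay=30-60) = 0.300, and 0.700×0.300 = 0.210 matches the joint entry. So Route and Delay are independent.

yes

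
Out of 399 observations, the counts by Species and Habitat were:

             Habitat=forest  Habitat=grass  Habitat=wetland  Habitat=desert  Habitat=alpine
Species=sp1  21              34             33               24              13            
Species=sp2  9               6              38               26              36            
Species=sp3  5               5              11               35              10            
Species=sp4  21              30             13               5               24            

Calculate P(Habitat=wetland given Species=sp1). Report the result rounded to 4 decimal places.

Total with Species=sp1: 21 + 34 + 33 + 24 + 13 = 125.
P(Habitat=wetland | Species=sp1) = 33/125 = 0.2640.

0.2640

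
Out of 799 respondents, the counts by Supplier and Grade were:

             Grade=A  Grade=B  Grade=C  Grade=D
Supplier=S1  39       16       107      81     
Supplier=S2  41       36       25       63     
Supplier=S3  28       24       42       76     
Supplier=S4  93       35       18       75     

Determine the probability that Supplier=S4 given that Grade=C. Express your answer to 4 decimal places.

0.0938

Total with Grade=C: 107 + 25 + 42 + 18 = 192.
P(Supplier=S4 | Grade=C) = 18/192 = 0.0938.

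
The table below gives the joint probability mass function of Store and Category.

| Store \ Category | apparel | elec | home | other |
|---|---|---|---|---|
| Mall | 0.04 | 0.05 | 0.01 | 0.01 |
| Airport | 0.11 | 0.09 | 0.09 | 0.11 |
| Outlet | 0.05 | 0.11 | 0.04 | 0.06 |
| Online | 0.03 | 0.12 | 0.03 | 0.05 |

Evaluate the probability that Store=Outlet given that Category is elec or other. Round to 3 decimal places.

0.283

P(Category=elec) = 0.05 + 0.09 + 0.11 + 0.12 = 0.37.
P(Category=other) = 0.01 + 0.11 + 0.06 + 0.05 = 0.23.
P(Category ∈ {elec, other}) = 0.37 + 0.23 = 0.60; P(Store=Outlet, Category ∈ {elec, other}) = 0.11 + 0.06 = 0.17.
P(Store=Outlet | Category ∈ {elec, other}) = 0.17/0.60 = 0.283.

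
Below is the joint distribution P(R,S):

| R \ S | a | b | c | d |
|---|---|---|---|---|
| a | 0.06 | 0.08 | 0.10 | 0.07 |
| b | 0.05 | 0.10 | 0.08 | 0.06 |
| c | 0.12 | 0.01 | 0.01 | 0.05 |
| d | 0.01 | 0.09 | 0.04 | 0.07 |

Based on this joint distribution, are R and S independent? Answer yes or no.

P(R=c) = 0.19 and P(S=a) = 0.24, so their product is 0.0456, but P(R=c, S=a) = 0.12. Since these differ, R and S are not independent.

no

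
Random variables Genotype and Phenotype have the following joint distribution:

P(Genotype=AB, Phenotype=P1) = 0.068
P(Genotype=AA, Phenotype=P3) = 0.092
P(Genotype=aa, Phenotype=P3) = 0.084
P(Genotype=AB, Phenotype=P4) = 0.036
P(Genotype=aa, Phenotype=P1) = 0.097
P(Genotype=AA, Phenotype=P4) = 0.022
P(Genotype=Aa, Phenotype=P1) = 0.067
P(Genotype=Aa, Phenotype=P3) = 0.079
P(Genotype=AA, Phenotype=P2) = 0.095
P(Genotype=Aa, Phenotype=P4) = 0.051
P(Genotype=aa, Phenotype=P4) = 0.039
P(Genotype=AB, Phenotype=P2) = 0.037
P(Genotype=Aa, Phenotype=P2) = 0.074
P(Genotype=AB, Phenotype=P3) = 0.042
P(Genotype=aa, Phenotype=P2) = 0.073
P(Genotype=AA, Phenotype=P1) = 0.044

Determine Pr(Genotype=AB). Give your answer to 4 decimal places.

0.1830

P(Genotype=AB) = 0.068 + 0.037 + 0.042 + 0.036 = 0.183.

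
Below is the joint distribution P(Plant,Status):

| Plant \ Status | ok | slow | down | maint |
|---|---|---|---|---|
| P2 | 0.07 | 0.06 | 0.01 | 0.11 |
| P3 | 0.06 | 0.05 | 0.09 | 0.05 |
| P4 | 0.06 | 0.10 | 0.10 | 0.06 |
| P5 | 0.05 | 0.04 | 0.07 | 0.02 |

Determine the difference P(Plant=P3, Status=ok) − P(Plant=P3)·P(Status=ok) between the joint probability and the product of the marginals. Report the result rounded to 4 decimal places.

P(Plant=P3) = 0.06 + 0.05 + 0.09 + 0.05 = 0.25.
P(Status=ok) = 0.07 + 0.06 + 0.06 + 0.05 = 0.24.
P(Plant=P3, Status=ok) − P(Plant=P3)P(Status=ok) = 0.06 − 0.25×0.24 = 0.0000.

0.0000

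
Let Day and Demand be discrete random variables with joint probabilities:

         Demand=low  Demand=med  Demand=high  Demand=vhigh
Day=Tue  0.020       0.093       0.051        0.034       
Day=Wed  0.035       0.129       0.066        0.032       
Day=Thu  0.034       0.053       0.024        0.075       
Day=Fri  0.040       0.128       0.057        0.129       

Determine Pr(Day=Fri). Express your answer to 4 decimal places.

0.3540

P(Day=Fri) = 0.040 + 0.128 + 0.057 + 0.129 = 0.354.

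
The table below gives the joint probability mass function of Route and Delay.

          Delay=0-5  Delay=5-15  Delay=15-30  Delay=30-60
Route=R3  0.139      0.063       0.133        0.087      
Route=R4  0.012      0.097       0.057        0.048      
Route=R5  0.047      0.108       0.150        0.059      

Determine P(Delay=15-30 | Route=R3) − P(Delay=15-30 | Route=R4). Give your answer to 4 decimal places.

0.0488

P(Route=R3) = 0.139 + 0.063 + 0.133 + 0.087 = 0.422; P(Delay=15-30 | Route=R3) = 0.133/0.422 = 0.31517.
P(Route=R4) = 0.012 + 0.097 + 0.057 + 0.048 = 0.214; P(Delay=15-30 | Route=R4) = 0.057/0.214 = 0.26636.
Difference = 0.0488.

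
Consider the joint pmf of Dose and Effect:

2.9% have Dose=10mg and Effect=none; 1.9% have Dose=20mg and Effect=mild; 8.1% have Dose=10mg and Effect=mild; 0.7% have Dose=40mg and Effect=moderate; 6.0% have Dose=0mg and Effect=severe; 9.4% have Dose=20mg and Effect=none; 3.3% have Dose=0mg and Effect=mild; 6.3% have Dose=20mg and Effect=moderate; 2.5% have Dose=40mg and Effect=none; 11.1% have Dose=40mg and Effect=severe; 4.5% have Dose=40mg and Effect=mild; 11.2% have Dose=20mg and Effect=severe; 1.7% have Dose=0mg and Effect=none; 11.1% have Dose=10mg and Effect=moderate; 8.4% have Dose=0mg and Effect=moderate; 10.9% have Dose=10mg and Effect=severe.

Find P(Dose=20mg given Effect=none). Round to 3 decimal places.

0.570

P(Effect=none) = 0.017 + 0.029 + 0.094 + 0.025 = 0.165.
P(Dose=20mg | Effect=none) = 0.094/0.165 = 0.570.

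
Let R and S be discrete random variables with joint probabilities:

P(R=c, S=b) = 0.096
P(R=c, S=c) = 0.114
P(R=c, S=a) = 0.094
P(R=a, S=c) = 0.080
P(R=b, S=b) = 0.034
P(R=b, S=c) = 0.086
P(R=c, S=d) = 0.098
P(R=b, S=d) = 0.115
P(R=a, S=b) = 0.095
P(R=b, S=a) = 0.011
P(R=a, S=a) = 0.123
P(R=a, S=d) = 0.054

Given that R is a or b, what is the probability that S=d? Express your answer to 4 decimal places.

0.2826

P(R=a) = 0.123 + 0.095 + 0.080 + 0.054 = 0.352.
P(R=b) = 0.011 + 0.034 + 0.086 + 0.115 = 0.246.
P(R ∈ {a, b}) = 0.352 + 0.246 = 0.598; P(S=d, R ∈ {a, b}) = 0.054 + 0.115 = 0.169.
P(S=d | R ∈ {a, b}) = 0.169/0.598 = 0.2826.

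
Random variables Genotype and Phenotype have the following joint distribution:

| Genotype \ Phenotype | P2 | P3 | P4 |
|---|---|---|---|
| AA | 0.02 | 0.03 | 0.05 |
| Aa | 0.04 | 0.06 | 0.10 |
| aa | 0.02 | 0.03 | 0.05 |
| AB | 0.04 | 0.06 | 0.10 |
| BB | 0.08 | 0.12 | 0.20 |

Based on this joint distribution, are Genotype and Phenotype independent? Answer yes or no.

Every cell satisfies P(Genotype,Phenotype) = P(Genotype)·P(Phenotype). For instance P(Genotype=Aa) = 0.20, P(Phenotype=P4) = 0.50, and 0.20×0.50 = 0.10 matches the joint entry. So Genotype and Phenotype are independent.

yes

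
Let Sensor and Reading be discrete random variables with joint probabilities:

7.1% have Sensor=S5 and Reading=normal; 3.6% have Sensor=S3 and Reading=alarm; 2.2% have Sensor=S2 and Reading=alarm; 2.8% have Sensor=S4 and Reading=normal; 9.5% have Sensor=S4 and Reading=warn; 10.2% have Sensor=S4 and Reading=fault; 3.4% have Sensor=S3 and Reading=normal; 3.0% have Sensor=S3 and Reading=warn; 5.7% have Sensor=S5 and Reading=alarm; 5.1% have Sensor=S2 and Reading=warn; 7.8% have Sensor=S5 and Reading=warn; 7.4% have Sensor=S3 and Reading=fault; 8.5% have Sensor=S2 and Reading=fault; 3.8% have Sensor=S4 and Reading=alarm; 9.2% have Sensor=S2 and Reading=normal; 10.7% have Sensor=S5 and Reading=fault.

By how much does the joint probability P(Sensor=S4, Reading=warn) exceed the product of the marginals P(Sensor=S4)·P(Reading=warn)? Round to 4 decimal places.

0.0282

P(Sensor=S4) = 0.028 + 0.095 + 0.038 + 0.102 = 0.263.
P(Reading=warn) = 0.051 + 0.030 + 0.095 + 0.078 = 0.254.
P(Sensor=S4, Reading=warn) − P(Sensor=S4)P(Reading=warn) = 0.095 − 0.263×0.254 = 0.0282.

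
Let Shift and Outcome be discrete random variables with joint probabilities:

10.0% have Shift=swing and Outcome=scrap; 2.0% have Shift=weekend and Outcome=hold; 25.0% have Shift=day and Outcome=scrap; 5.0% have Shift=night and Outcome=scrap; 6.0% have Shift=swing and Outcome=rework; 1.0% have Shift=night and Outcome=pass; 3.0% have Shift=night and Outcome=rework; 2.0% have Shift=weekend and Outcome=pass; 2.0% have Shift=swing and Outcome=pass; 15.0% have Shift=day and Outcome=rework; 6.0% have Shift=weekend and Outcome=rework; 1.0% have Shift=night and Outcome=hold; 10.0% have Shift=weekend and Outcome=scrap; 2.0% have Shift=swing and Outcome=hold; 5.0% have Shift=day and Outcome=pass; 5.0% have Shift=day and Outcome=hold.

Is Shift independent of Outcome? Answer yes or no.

yes

Every cell satisfies P(Shift,Outcome) = P(Shift)·P(Outcome). For instance P(Shift=weekend) = 0.200, P(Outcome=rework) = 0.300, and 0.200×0.300 = 0.060 matches the joint entry. So Shift and Outcome are independent.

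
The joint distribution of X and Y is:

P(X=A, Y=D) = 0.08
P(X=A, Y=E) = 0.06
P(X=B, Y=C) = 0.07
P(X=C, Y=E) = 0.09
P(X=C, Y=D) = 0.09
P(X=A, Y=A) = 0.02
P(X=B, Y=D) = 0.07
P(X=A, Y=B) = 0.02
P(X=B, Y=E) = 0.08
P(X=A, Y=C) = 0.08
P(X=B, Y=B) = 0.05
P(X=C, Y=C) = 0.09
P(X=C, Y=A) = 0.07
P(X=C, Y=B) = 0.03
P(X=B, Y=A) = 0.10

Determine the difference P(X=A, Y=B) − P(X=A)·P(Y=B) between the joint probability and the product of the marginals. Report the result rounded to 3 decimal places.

-0.006

P(X=A) = 0.02 + 0.02 + 0.08 + 0.08 + 0.06 = 0.26.
P(Y=B) = 0.02 + 0.05 + 0.03 = 0.10.
P(X=A, Y=B) − P(X=A)P(Y=B) = 0.02 − 0.26×0.10 = -0.006.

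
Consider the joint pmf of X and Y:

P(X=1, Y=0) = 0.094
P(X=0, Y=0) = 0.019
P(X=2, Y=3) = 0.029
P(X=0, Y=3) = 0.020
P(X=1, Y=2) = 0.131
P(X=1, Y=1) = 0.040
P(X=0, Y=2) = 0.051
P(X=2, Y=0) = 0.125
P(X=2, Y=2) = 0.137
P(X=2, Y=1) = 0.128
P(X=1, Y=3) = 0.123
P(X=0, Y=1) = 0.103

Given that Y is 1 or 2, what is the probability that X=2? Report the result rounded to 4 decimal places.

P(Y=1) = 0.103 + 0.040 + 0.128 = 0.271.
P(Y=2) = 0.051 + 0.131 + 0.137 = 0.319.
P(Y ∈ {1, 2}) = 0.271 + 0.319 = 0.590; P(X=2, Y ∈ {1, 2}) = 0.128 + 0.137 = 0.265.
P(X=2 | Y ∈ {1, 2}) = 0.265/0.590 = 0.4492.

0.4492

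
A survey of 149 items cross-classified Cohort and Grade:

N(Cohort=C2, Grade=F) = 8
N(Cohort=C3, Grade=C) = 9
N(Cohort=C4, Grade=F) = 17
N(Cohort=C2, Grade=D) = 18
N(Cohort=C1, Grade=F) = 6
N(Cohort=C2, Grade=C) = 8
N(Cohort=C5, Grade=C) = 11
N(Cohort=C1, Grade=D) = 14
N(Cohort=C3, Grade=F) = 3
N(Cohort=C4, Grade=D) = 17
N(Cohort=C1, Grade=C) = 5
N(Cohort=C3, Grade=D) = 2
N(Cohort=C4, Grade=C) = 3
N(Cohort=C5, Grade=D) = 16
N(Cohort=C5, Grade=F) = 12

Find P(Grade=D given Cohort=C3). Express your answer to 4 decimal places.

Total with Cohort=C3: 9 + 2 + 3 = 14.
P(Grade=D | Cohort=C3) = 2/14 = 0.1429.

0.1429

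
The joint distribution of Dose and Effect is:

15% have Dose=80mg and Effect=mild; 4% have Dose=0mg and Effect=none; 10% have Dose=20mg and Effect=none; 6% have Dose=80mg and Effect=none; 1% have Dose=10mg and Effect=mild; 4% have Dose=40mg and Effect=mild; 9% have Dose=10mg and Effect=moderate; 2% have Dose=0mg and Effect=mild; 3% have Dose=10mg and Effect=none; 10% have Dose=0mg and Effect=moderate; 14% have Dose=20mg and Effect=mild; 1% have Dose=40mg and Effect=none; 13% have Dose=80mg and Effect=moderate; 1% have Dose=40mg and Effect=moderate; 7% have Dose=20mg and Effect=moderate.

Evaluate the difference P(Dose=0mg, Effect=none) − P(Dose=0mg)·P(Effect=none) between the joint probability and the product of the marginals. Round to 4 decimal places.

0.0016

P(Dose=0mg) = 0.04 + 0.02 + 0.10 = 0.16.
P(Effect=none) = 0.04 + 0.03 + 0.10 + 0.01 + 0.06 = 0.24.
P(Dose=0mg, Effect=none) − P(Dose=0mg)P(Effect=none) = 0.04 − 0.16×0.24 = 0.0016.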